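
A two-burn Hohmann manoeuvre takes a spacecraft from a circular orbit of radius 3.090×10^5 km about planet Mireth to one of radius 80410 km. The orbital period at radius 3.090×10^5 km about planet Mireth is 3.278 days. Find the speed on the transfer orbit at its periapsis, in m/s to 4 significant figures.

From Kepler's third law T² = 4π²r³/μ at r = 3.090×10^5 km, T = 3.278 days = 3.278 × 86400 s = 2.832192×10^5 s: μ = 4π²r³/T² = 1.45208×10^7 km³/s².
Transfer-ellipse semi-major axis a_t = (r₁ + r₂)/2 = (3.090×10^5 + 80410)/2 = 1.94705×10^5 km.
At periapsis, r = 80410 km.
Applying v² = μ(2/r − 1/a_t): v = 16.93 km/s.

v = 16930 m/s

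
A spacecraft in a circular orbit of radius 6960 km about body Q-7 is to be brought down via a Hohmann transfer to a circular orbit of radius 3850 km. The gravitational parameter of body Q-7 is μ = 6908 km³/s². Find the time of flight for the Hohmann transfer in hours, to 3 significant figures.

Semi-major axis of the transfer orbit: a_t = (6960 + 3850)/2 = 5405 km.
By Kepler's third law the transfer-orbit period is T = 2π√(a_t³/μ), so t = T/2 = 15020 s.
Converting: 15020 s ÷ 3600 s/hour = 4.17 hours.

t = 4.17 hours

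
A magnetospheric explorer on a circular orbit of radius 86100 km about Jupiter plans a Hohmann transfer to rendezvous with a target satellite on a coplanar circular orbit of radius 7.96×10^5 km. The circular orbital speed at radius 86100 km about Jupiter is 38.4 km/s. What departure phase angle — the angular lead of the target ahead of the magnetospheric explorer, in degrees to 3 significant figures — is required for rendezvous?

From the circular-orbit relation v² = μ/r at r = 86100 km: μ = v²r = (38.4)² × 86100 = 1.26960×10^8 km³/s².
The Hohmann ellipse has a_t = (r₁ + r₂)/2 = 4.4105×10^5 km.
Transfer time t = π√(a_t³/μ) = 81667 s.
The target's mean motion on its circular orbit is ω₂ = √(μ/r₂³) = 1.5866×10^-5 rad/s.
Angle swept by the target during transfer: ω₂·t = 1.2957 rad = 74.24°.
Arrival is 180° from departure on the ellipse, so φ = 180° − 74.24° = 106°.

φ = 106°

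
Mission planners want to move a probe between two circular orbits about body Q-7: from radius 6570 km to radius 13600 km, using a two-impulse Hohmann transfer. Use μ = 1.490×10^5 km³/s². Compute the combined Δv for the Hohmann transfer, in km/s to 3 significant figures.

Δv = 1.41 km/s

Semi-major axis of the transfer orbit: a_t = (6570 + 13600)/2 = 10085 km.
Circular speed at r₁: v₁ = √(μ/r₁) = √(1.490×10^5/6570) = 4.762 km/s.
Transfer-orbit speed at r₁ (vis-viva equation): v_p = √[μ(2/r₁ − 1/a_t)] = 5.530 km/s.
First burn Δv₁ = |v_p − v₁| = 0.7680 km/s.
At r₂, v₂ = √(μ/r₂) = 3.3100 km/s.
Transfer-orbit speed at r₂: v_a = √[μ(2/r₂ − 1/a_t)] = 2.6716 km/s.
Second burn Δv₂ = |v₂ − v_a| = 0.6384 km/s.
Δv = Δv₁ + Δv₂ = 0.7680 + 0.6384 = 1.406 km/s.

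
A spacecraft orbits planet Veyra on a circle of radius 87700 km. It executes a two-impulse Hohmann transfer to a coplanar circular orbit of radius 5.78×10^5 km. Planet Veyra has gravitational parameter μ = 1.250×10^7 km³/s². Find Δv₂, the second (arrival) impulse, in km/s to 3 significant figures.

Δv₂ = 2.26 km/s

The Hohmann ellipse has a_t = (r₁ + r₂)/2 = 3.3285×10^5 km.
Circular speed at r = 5.780×10^5 km: v_c = √(μ/r) = 4.650 km/s.
Transfer-orbit speed at the same r (vis-viva, a = a_t): v_t = √[μ(2/r − 1/a_t)] = 2.387 km/s.
Δv₂ = |v_t − v_c| = |2.387 − 4.650| = 2.263 km/s.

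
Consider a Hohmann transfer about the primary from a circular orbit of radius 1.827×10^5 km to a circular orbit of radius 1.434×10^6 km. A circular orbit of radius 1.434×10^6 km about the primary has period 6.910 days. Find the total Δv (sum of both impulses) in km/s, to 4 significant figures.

Δv = 21.95 km/s

From Kepler's third law T² = 4π²r³/μ at r = 1.434×10^6 km, T = 6.910 days = 6.910 × 86400 s = 5.97024×10^5 s: μ = 4π²r³/T² = 3.26606×10^8 km³/s².
Transfer-ellipse semi-major axis a_t = (r₁ + r₂)/2 = (1.827×10^5 + 1.434×10^6)/2 = 8.0835×10^5 km.
Circular speed at r₁: v₁ = √(μ/r₁) = √(3.26606×10^8/1.827×10^5) = 42.28 km/s.
Transfer-orbit speed at r₁ (vis-viva): v_p = √[μ(2/r₁ − 1/a_t)] = 56.31 km/s.
First burn Δv₁ = |v_p − v₁| = 14.03 km/s.
At r₂, v₂ = √(μ/r₂) = 15.092 km/s.
Transfer-orbit speed at r₂: v_a = √[μ(2/r₂ − 1/a_t)] = 7.1748 km/s.
Second burn Δv₂ = |v₂ − v_a| = 7.917 km/s.
Total Δv = Δv₁ + Δv₂ = 21.95 km/s.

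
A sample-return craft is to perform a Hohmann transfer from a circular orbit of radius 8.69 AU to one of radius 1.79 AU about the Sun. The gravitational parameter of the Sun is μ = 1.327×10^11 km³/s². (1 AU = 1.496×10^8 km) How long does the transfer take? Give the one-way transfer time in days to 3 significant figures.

t = 2190 days

In km: r₁ = 8.69 × 1.496×10^8 = 1.300024×10^9 km; r₂ = 1.79 × 1.496×10^8 = 2.67784×10^8 km.
Semi-major axis of the transfer orbit: a_t = (1.300024×10^9 + 2.67784×10^8)/2 = 7.83904×10^8 km.
Transfer time t = π√(a_t³/μ) = π√((7.83904×10^8)³ / 1.327×10^11) = 1.893×10^8 s.
Converting: 1.893×10^8 s ÷ 86400 s/day = 2190 days.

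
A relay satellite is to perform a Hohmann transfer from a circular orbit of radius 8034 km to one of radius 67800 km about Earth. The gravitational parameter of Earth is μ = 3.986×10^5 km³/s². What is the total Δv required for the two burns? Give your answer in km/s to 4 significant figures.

Semi-major axis of the transfer orbit: a_t = (8034 + 67800)/2 = 37917 km.
Circular speed at r₁: v₁ = √(μ/r₁) = √(3.986×10^5/8034) = 7.044 km/s.
Transfer-orbit speed at r₁ (v² = μ(2/r − 1/a)): v_p = √[μ(2/r₁ − 1/a_t)] = 9.419 km/s.
First burn Δv₁ = |v_p − v₁| = 2.375 km/s.
At r₂, v₂ = √(μ/r₂) = 2.425 km/s.
Transfer-orbit speed at r₂: v_a = √[μ(2/r₂ − 1/a_t)] = 1.116 km/s.
Second burn Δv₂ = |v₂ − v_a| = 1.309 km/s.
Total Δv = Δv₁ + Δv₂ = 3.684 km/s.

Δv = 3.684 km/s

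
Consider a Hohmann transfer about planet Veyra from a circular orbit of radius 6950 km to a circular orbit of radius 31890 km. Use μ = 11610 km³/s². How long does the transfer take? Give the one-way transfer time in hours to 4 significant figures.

t = 21.92 hours

Semi-major axis of the transfer orbit: a_t = (6950 + 31890)/2 = 19420 km.
Half the transfer-orbit period gives t = π√(a_t³/μ) = 78910 s.
Converting: 78910 s ÷ 3600 s/hour = 21.92 hours.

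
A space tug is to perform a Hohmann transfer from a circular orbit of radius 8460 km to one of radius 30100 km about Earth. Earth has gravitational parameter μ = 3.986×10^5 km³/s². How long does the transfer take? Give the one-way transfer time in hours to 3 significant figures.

t = 3.70 hours

The Hohmann ellipse has a_t = (r₁ + r₂)/2 = 19280 km.
By Kepler's third law the transfer-orbit period is T = 2π√(a_t³/μ), so t = T/2 = 13320 s.
Converting: 13320 s ÷ 3600 s/hour = 3.70 hours.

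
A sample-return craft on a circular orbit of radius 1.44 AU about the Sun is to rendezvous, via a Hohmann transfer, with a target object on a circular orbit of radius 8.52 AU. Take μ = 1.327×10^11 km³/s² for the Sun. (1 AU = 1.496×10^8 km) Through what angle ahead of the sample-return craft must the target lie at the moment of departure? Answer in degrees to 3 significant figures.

In km: r₁ = 1.44 × 1.496×10^8 = 2.15424×10^8 km; r₂ = 8.52 × 1.496×10^8 = 1.274592×10^9 km.
Transfer-ellipse semi-major axis a_t = (r₁ + r₂)/2 = (2.15424×10^8 + 1.274592×10^9)/2 = 7.45008×10^8 km.
Transfer time t = π√(a_t³/μ) = 1.754×10^8 s.
Target angular speed ω₂ = √(μ/r₂³) = 8.005×10^-9 rad/s.
Angle swept by the target during transfer: ω₂·t = 1.404 rad = 80.44°.
The sample-return craft traverses 180° on the transfer ellipse, so the target must lead by 180° − 80.44° = 99.6°.

φ = 99.6°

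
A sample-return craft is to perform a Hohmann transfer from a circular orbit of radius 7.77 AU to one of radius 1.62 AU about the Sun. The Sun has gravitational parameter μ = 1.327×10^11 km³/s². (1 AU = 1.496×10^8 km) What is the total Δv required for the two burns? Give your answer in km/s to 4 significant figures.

In km: r₁ = 7.77 × 1.496×10^8 = 1.162392×10^9 km; r₂ = 1.62 × 1.496×10^8 = 2.42352×10^8 km.
Semi-major axis of the transfer orbit: a_t = (1.162392×10^9 + 2.42352×10^8)/2 = 7.02372×10^8 km.
At r₁ the circular-orbit speed is v₁ = √(μ/r₁) = 10.6846 km/s.
On the transfer ellipse at r₁, v² = μ(2/r − 1/a) gives v_a = √[μ(2/r₁ − 1/a_t)] = 6.27623 km/s.
First burn Δv₁ = |v_a − v₁| = 4.408 km/s.
Circular speed at r₂: v₂ = √(μ/r₂) = 23.400 km/s.
Transfer-orbit speed at r₂: v_p = √[μ(2/r₂ − 1/a_t)] = 30.103 km/s.
Second burn Δv₂ = |v₂ − v_p| = 6.703 km/s.
Total Δv = Δv₁ + Δv₂ = 11.11 km/s.

Δv = 11.11 km/s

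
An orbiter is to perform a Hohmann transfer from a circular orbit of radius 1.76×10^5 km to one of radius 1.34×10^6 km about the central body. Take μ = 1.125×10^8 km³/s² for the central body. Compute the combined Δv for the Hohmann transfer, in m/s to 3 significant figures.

Δv = 13100 m/s

Transfer-ellipse semi-major axis a_t = (r₁ + r₂)/2 = (1.760×10^5 + 1.340×10^6)/2 = 7.580×10^5 km.
At r₁ the circular-orbit speed is v₁ = √(μ/r₁) = 25.282 km/s.
Transfer-orbit speed at r₁ (v² = μ(2/r − 1/a)): v_p = √[μ(2/r₁ − 1/a_t)] = 33.615 km/s.
First burn Δv₁ = |v_p − v₁| = 8.333 km/s.
At r₂, v₂ = √(μ/r₂) = 9.163 km/s.
Transfer-orbit speed at r₂: v_a = √[μ(2/r₂ − 1/a_t)] = 4.415 km/s.
Second burn Δv₂ = |v₂ − v_a| = 4.748 km/s.
Δv = Δv₁ + Δv₂ = 8.333 + 4.748 = 13.08 km/s.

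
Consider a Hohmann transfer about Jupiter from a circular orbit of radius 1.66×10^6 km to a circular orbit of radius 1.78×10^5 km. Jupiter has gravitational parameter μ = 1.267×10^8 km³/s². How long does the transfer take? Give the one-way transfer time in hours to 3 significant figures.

Transfer-ellipse semi-major axis a_t = (r₁ + r₂)/2 = (1.660×10^6 + 1.780×10^5)/2 = 9.190×10^5 km.
Transfer time t = π√(a_t³/μ) = π√((9.190×10^5)³ / 1.267×10^8) = 2.459×10^5 s.
Converting: 2.459×10^5 s ÷ 3600 s/hour = 68.3 hours.

t = 68.3 hours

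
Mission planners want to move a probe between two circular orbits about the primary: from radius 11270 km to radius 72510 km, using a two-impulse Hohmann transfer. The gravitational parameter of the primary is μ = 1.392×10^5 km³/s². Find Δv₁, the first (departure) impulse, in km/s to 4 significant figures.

The Hohmann ellipse has a_t = (r₁ + r₂)/2 = 41890 km.
On the circular orbit at r = 11270 km, v_c = √(μ/r) = 3.5145 km/s.
Vis-viva on the transfer ellipse at r = 11270 km gives v_t = √[μ(2/r − 1/a_t)] = 4.6238 km/s.
Δv₁ = |v_t − v_c| = |4.6238 − 3.5145| = 1.109 km/s.

Δv₁ = 1.109 km/s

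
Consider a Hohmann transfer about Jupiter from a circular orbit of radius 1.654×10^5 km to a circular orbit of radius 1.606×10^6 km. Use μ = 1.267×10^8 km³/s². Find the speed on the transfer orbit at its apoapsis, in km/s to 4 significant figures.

v = 3.838 km/s

The Hohmann ellipse has a_t = (r₁ + r₂)/2 = 8.857×10^5 km.
The apoapsis of the transfer ellipse is at r = 1.606×10^6 km.
Vis-viva: v = √[μ(2/r − 1/a_t)] = √[1.267×10^8 × (2/1.606×10^6 − 1/8.857×10^5)] = 3.838 km/s.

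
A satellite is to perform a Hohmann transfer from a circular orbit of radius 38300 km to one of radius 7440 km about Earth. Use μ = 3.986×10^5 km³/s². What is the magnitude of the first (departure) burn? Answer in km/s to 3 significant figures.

Δv₁ = 1.39 km/s

The Hohmann ellipse has a_t = (r₁ + r₂)/2 = 22870 km.
Circular speed at r = 38300 km: v_c = √(μ/r) = 3.226 km/s.
Transfer-orbit speed at the same r (vis-viva, a = a_t): v_t = √[μ(2/r − 1/a_t)] = 1.840 km/s.
Δv₁ = |v_t − v_c| = |1.840 − 3.226| = 1.386 km/s.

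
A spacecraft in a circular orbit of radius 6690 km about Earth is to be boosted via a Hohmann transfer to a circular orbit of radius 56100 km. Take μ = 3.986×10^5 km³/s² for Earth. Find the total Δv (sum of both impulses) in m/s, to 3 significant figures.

The Hohmann ellipse has a_t = (r₁ + r₂)/2 = 31395 km.
At r₁ the circular-orbit speed is v₁ = √(μ/r₁) = 7.7189 km/s.
On the transfer ellipse at r₁, vis-viva equation gives v_p = √[μ(2/r₁ − 1/a_t)] = 10.318 km/s.
First burn Δv₁ = |v_p − v₁| = 2.599 km/s.
Circular speed at r₂: v₂ = √(μ/r₂) = 2.6656 km/s.
Transfer-orbit speed at r₂: v_a = √[μ(2/r₂ − 1/a_t)] = 1.2305 km/s.
Second burn Δv₂ = |v₂ − v_a| = 1.435 km/s.
Total Δv = Δv₁ + Δv₂ = 4.034 km/s.

Δv = 4030 m/s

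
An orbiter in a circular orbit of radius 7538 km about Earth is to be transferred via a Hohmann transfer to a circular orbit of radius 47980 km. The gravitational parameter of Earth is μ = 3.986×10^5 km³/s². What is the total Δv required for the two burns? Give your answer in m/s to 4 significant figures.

Semi-major axis of the transfer orbit: a_t = (7538 + 47980)/2 = 27759 km.
Circular speed at r₁: v₁ = √(μ/r₁) = √(3.986×10^5/7538) = 7.27178 km/s.
On the transfer ellipse at r₁, vis-viva gives v_p = √[μ(2/r₁ − 1/a_t)] = 9.56024 km/s.
First burn Δv₁ = |v_p − v₁| = 2.2885 km/s.
At r₂, v₂ = √(μ/r₂) = 2.8823 km/s.
Transfer-orbit speed at r₂: v_a = √[μ(2/r₂ − 1/a_t)] = 1.5020 km/s.
Second burn Δv₂ = |v₂ − v_a| = 1.3803 km/s.
Total Δv = Δv₁ + Δv₂ = 3.669 km/s.

Δv = 3669 m/s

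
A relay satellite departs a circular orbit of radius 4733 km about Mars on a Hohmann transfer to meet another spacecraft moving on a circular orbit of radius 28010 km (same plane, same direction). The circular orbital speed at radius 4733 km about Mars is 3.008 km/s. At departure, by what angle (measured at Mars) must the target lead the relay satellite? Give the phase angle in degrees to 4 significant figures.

φ = 99.57°

From the circular-orbit relation v² = μ/r at r = 4733 km: μ = v²r = (3.008)² × 4733 = 42824.5 km³/s².
Transfer-ellipse semi-major axis a_t = (r₁ + r₂)/2 = (4733 + 28010)/2 = 16371.5 km.
The half-period of the transfer ellipse is t = π√(a_t³/μ) = 31801 s.
Target angular speed ω₂ = √(μ/r₂³) = 4.4144×10^-5 rad/s.
Angle swept by the target during transfer: ω₂·t = 1.4038 rad = 80.43°.
The relay satellite traverses 180° on the transfer ellipse, so the target must lead by 180° − 80.43° = 99.57°.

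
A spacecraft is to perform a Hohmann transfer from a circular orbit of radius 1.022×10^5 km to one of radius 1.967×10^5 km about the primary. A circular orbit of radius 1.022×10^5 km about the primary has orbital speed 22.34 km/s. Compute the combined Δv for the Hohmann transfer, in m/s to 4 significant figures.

From the circular-orbit relation v² = μ/r at r = 1.022×10^5 km: μ = v²r = (22.34)² × 1.022×10^5 = 5.10055×10^7 km³/s².
The Hohmann ellipse has a_t = (r₁ + r₂)/2 = 1.4945×10^5 km.
Circular speed at r₁: v₁ = √(μ/r₁) = √(5.10055×10^7/1.022×10^5) = 22.340 km/s.
Transfer-orbit speed at r₁ (vis-viva equation): v_p = √[μ(2/r₁ − 1/a_t)] = 25.629 km/s.
First burn Δv₁ = |v_p − v₁| = 3.289 km/s.
At r₂, v₂ = √(μ/r₂) = 16.103 km/s.
Transfer-orbit speed at r₂: v_a = √[μ(2/r₂ − 1/a_t)] = 13.316 km/s.
Second burn Δv₂ = |v₂ − v_a| = 2.787 km/s.
Δv = Δv₁ + Δv₂ = 3.289 + 2.787 = 6.076 km/s.

Δv = 6076 m/s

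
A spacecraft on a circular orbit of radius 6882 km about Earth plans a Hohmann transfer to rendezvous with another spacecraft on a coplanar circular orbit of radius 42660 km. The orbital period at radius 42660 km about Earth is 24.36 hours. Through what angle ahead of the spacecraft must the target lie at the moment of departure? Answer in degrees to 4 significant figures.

φ = 100.4°

From Kepler's third law T² = 4π²r³/μ at r = 42660 km, T = 24.36 hours = 24.36 × 3600 s = 87696 s: μ = 4π²r³/T² = 3.98532×10^5 km³/s².
The Hohmann ellipse has a_t = (r₁ + r₂)/2 = 24771 km.
Transfer time t = π√(a_t³/μ) = 19400 s.
The target's mean motion on its circular orbit is ω₂ = √(μ/r₂³) = 7.165×10^-5 rad/s.
Angle swept by the target during transfer: ω₂·t = 1.390 rad = 79.64°.
The spacecraft traverses 180° on the transfer ellipse, so the target must lead by 180° − 79.64° = 100.4°.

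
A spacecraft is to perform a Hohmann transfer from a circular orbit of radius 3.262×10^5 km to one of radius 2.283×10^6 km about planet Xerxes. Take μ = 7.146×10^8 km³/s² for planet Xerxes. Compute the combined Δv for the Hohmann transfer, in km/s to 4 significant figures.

Semi-major axis of the transfer orbit: a_t = (3.262×10^5 + 2.283×10^6)/2 = 1.3046×10^6 km.
At r₁ the circular-orbit speed is v₁ = √(μ/r₁) = 46.805 km/s.
Transfer-orbit speed at r₁ (v² = μ(2/r − 1/a)): v_p = √[μ(2/r₁ − 1/a_t)] = 61.916 km/s.
First burn Δv₁ = |v_p − v₁| = 15.111 km/s.
Circular speed at r₂: v₂ = √(μ/r₂) = 17.6921 km/s.
Transfer-orbit speed at r₂: v_a = √[μ(2/r₂ − 1/a_t)] = 8.84671 km/s.
Second burn Δv₂ = |v₂ − v_a| = 8.8454 km/s.
Δv = Δv₁ + Δv₂ = 15.111 + 8.8454 = 23.96 km/s.

Δv = 23.96 km/s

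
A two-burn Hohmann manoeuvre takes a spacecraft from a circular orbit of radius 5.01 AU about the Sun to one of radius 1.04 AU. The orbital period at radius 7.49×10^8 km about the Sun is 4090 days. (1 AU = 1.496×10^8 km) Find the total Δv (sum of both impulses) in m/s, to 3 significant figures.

Δv = 13900 m/s

From Kepler's third law T² = 4π²r³/μ at r = 7.49×10^8 km, T = 4090 days = 4090 × 86400 s = 3.53376×10^8 s: μ = 4π²r³/T² = 1.32841×10^11 km³/s².
In km: r₁ = 5.01 × 1.496×10^8 = 7.49496×10^8 km; r₂ = 1.04 × 1.496×10^8 = 1.55584×10^8 km.
Semi-major axis of the transfer orbit: a_t = (7.49496×10^8 + 1.55584×10^8)/2 = 4.5254×10^8 km.
Circular speed at r₁: v₁ = √(μ/r₁) = √(1.32841×10^11/7.49496×10^8) = 13.313 km/s.
Transfer-orbit speed at r₁ (vis-viva): v_a = √[μ(2/r₁ − 1/a_t)] = 7.8061 km/s.
First burn Δv₁ = |v_a − v₁| = 5.507 km/s.
At r₂, v₂ = √(μ/r₂) = 29.220 km/s.
Transfer-orbit speed at r₂: v_p = √[μ(2/r₂ − 1/a_t)] = 37.604 km/s.
Second burn Δv₂ = |v₂ − v_p| = 8.384 km/s.
Δv = Δv₁ + Δv₂ = 5.507 + 8.384 = 13.89 km/s.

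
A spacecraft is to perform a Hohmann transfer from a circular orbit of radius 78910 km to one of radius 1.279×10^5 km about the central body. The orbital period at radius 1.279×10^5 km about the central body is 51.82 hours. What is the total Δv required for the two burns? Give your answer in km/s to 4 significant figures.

Δv = 1.160 km/s

From Kepler's third law T² = 4π²r³/μ at r = 1.279×10^5 km, T = 51.82 hours = 51.82 × 3600 s = 1.86552×10^5 s: μ = 4π²r³/T² = 2.37340×10^6 km³/s².
The Hohmann ellipse has a_t = (r₁ + r₂)/2 = 1.03405×10^5 km.
Circular speed at r₁: v₁ = √(μ/r₁) = √(2.37340×10^6/78910) = 5.4843 km/s.
Transfer-orbit speed at r₁ (vis-viva): v_p = √[μ(2/r₁ − 1/a_t)] = 6.0994 km/s.
First burn Δv₁ = |v_p − v₁| = 0.6151 km/s.
At r₂, v₂ = √(μ/r₂) = 4.3078 km/s.
Transfer-orbit speed at r₂: v_a = √[μ(2/r₂ − 1/a_t)] = 3.7631 km/s.
Second burn Δv₂ = |v₂ − v_a| = 0.5447 km/s.
Δv = Δv₁ + Δv₂ = 0.6151 + 0.5447 = 1.160 km/s.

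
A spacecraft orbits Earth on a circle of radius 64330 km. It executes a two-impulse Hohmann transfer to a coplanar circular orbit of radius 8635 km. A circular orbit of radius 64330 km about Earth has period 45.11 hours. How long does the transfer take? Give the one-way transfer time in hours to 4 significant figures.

From Kepler's third law T² = 4π²r³/μ at r = 64330 km, T = 45.11 hours = 45.11 × 3600 s = 1.62396×10^5 s: μ = 4π²r³/T² = 3.98520×10^5 km³/s².
Transfer-ellipse semi-major axis a_t = (r₁ + r₂)/2 = (64330 + 8635)/2 = 36482.5 km.
By Kepler's third law the transfer-orbit period is T = 2π√(a_t³/μ), so t = T/2 = 34680 s.
Converting: 34680 s ÷ 3600 s/hour = 9.633 hours.

t = 9.633 hours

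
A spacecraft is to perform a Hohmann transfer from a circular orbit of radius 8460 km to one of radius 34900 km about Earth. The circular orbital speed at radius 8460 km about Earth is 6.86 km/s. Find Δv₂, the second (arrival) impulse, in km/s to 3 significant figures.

Δv₂ = 1.27 km/s

From the circular-orbit relation v² = μ/r at r = 8460 km: μ = v²r = (6.86)² × 8460 = 3.98124×10^5 km³/s².
The Hohmann ellipse has a_t = (r₁ + r₂)/2 = 21680 km.
Circular speed at r = 34900 km: v_c = √(μ/r) = 3.378 km/s.
Vis-viva on the transfer ellipse at r = 34900 km gives v_t = √[μ(2/r − 1/a_t)] = 2.110 km/s.
Δv₂ = |v_t − v_c| = |2.110 − 3.378| = 1.268 km/s.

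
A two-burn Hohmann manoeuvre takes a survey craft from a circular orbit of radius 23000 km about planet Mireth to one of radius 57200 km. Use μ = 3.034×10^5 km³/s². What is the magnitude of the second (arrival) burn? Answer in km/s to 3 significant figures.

Δv₂ = 0.559 km/s

Semi-major axis of the transfer orbit: a_t = (23000 + 57200)/2 = 40100 km.
On the circular orbit at r = 57200 km, v_c = √(μ/r) = 2.3031 km/s.
Vis-viva on the transfer ellipse at r = 57200 km gives v_t = √[μ(2/r − 1/a_t)] = 1.7442 km/s.
Δv₂ = |v_t − v_c| = |1.7442 − 2.3031| = 0.5589 km/s.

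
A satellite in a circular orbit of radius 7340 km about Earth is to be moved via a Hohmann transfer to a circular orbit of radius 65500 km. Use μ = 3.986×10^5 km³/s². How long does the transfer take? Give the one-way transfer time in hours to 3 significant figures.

t = 9.61 hours

Semi-major axis of the transfer orbit: a_t = (7340 + 65500)/2 = 36420 km.
Half the transfer-orbit period gives t = π√(a_t³/μ) = 34590 s.
Converting: 34590 s ÷ 3600 s/hour = 9.61 hours.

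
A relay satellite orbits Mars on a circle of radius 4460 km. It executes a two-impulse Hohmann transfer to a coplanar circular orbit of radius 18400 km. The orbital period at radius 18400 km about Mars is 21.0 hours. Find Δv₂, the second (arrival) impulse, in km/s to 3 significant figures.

From Kepler's third law T² = 4π²r³/μ at r = 18400 km, T = 21.0 hours = 21.0 × 3600 s = 75600 s: μ = 4π²r³/T² = 43029.8 km³/s².
Semi-major axis of the transfer orbit: a_t = (4460 + 18400)/2 = 11430 km.
On the circular orbit at r = 18400 km, v_c = √(μ/r) = 1.52924 km/s.
Vis-viva on the transfer ellipse at r = 18400 km gives v_t = √[μ(2/r − 1/a_t)] = 0.955257 km/s.
Δv₂ = |v_t − v_c| = |0.955257 − 1.52924| = 0.5740 km/s.

Δv₂ = 0.574 km/s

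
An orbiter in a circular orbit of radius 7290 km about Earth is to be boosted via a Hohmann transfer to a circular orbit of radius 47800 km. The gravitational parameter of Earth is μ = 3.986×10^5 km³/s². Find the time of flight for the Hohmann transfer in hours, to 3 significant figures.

Transfer-ellipse semi-major axis a_t = (r₁ + r₂)/2 = (7290 + 47800)/2 = 27545 km.
By Kepler's third law the transfer-orbit period is T = 2π√(a_t³/μ), so t = T/2 = 22750 s.
Converting: 22750 s ÷ 3600 s/hour = 6.32 hours.

t = 6.32 hours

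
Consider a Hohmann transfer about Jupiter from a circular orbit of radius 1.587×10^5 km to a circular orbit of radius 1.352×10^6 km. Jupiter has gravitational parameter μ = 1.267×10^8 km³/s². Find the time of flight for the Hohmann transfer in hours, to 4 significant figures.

t = 50.90 hours

The Hohmann ellipse has a_t = (r₁ + r₂)/2 = 7.5535×10^5 km.
Half the transfer-orbit period gives t = π√(a_t³/μ) = 1.83225×10^5 s.
Converting: 1.83225×10^5 s ÷ 3600 s/hour = 50.90 hours.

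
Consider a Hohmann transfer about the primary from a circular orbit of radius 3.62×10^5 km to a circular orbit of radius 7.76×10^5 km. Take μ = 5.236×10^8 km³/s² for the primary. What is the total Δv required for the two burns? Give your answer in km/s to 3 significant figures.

Semi-major axis of the transfer orbit: a_t = (3.620×10^5 + 7.760×10^5)/2 = 5.690×10^5 km.
Circular speed at r₁: v₁ = √(μ/r₁) = √(5.236×10^8/3.620×10^5) = 38.032 km/s.
On the transfer ellipse at r₁, vis-viva equation gives v_p = √[μ(2/r₁ − 1/a_t)] = 44.414 km/s.
First burn Δv₁ = |v_p − v₁| = 6.382 km/s.
At r₂, v₂ = √(μ/r₂) = 25.976 km/s.
Transfer-orbit speed at r₂: v_a = √[μ(2/r₂ − 1/a_t)] = 20.719 km/s.
Second burn Δv₂ = |v₂ − v_a| = 5.257 km/s.
Δv = Δv₁ + Δv₂ = 6.382 + 5.257 = 11.64 km/s.

Δv = 11.6 km/s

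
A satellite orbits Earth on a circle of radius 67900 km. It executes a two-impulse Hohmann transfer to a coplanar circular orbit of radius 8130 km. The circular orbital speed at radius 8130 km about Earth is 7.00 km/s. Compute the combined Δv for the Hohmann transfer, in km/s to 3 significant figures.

Δv = 3.66 km/s

From the circular-orbit relation v² = μ/r at r = 8130 km: μ = v²r = (7.00)² × 8130 = 3.98370×10^5 km³/s².
Semi-major axis of the transfer orbit: a_t = (67900 + 8130)/2 = 38015 km.
Circular speed at r₁: v₁ = √(μ/r₁) = √(3.98370×10^5/67900) = 2.422 km/s.
On the transfer ellipse at r₁, vis-viva gives v_a = √[μ(2/r₁ − 1/a_t)] = 1.120 km/s.
First burn Δv₁ = |v_a − v₁| = 1.302 km/s.
Circular speed at r₂: v₂ = √(μ/r₂) = 7.000 km/s.
Transfer-orbit speed at r₂: v_p = √[μ(2/r₂ − 1/a_t)] = 9.355 km/s.
Second burn Δv₂ = |v₂ − v_p| = 2.355 km/s.
Total Δv = Δv₁ + Δv₂ = 3.657 km/s.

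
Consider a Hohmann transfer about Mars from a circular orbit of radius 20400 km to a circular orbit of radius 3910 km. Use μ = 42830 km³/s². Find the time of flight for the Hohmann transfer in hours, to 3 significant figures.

Semi-major axis of the transfer orbit: a_t = (20400 + 3910)/2 = 12155 km.
By Kepler's third law the transfer-orbit period is T = 2π√(a_t³/μ), so t = T/2 = 20340 s.
Converting: 20340 s ÷ 3600 s/hour = 5.65 hours.

t = 5.65 hours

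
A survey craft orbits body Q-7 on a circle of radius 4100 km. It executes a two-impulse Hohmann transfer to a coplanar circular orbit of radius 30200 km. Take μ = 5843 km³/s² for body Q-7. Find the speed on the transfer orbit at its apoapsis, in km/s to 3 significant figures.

Semi-major axis of the transfer orbit: a_t = (4100 + 30200)/2 = 17150 km.
The apoapsis of the transfer ellipse is at r = 30200 km.
Applying v² = μ(2/r − 1/a_t): v = 0.2151 km/s.

v = 0.215 km/s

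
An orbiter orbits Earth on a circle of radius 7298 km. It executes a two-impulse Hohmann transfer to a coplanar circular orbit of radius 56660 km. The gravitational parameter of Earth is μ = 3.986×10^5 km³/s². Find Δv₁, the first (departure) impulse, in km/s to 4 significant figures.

Δv₁ = 2.447 km/s

Transfer-ellipse semi-major axis a_t = (r₁ + r₂)/2 = (7298 + 56660)/2 = 31979 km.
Circular speed at r = 7298 km: v_c = √(μ/r) = 7.390 km/s.
Vis-viva on the transfer ellipse at r = 7298 km gives v_t = √[μ(2/r − 1/a_t)] = 9.837 km/s.
Δv₁ = |v_t − v_c| = |9.837 − 7.390| = 2.447 km/s.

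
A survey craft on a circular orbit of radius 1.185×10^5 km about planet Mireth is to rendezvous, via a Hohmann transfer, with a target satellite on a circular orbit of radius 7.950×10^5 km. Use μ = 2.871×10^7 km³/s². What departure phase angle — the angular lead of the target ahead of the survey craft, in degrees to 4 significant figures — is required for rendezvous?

Transfer-ellipse semi-major axis a_t = (r₁ + r₂)/2 = (1.185×10^5 + 7.950×10^5)/2 = 4.5675×10^5 km.
The half-period of the transfer ellipse is t = π√(a_t³/μ) = 1.8099×10^5 s.
Target angular speed ω₂ = √(μ/r₂³) = 7.5590×10^-6 rad/s.
Angle swept by the target during transfer: ω₂·t = 1.3681 rad = 78.39°.
Arrival is 180° from departure on the ellipse, so φ = 180° − 78.39° = 101.6°.

φ = 101.6°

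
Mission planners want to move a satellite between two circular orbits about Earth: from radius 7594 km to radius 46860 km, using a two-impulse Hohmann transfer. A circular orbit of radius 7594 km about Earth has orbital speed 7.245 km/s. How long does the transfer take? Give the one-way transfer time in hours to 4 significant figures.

t = 6.210 hours

From the circular-orbit relation v² = μ/r at r = 7594 km: μ = v²r = (7.245)² × 7594 = 3.98609×10^5 km³/s².
Transfer-ellipse semi-major axis a_t = (r₁ + r₂)/2 = (7594 + 46860)/2 = 27227 km.
By Kepler's third law the transfer-orbit period is T = 2π√(a_t³/μ), so t = T/2 = 22355 s.
Converting: 22355 s ÷ 3600 s/hour = 6.210 hours.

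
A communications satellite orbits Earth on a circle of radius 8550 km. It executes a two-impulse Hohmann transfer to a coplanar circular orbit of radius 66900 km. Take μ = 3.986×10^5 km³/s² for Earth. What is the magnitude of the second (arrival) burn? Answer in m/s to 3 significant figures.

Semi-major axis of the transfer orbit: a_t = (8550 + 66900)/2 = 37725 km.
Circular speed at r = 66900 km: v_c = √(μ/r) = 2.441 km/s.
Transfer-orbit speed at the same r (vis-viva, a = a_t): v_t = √[μ(2/r − 1/a_t)] = 1.162 km/s.
Δv₂ = |v_t − v_c| = |1.162 − 2.441| = 1.279 km/s.

Δv₂ = 1280 m/s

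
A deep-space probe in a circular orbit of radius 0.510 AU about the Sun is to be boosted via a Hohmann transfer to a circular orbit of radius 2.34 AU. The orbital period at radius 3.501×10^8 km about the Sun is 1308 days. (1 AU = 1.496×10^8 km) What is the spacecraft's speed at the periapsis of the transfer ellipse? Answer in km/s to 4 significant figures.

From Kepler's third law T² = 4π²r³/μ at r = 3.501×10^8 km, T = 1308 days = 1308 × 86400 s = 1.130112×10^8 s: μ = 4π²r³/T² = 1.32646×10^11 km³/s².
In km: r₁ = 0.510 × 1.496×10^8 = 7.6296×10^7 km; r₂ = 2.34 × 1.496×10^8 = 3.50064×10^8 km.
Transfer-ellipse semi-major axis a_t = (r₁ + r₂)/2 = (7.6296×10^7 + 3.50064×10^8)/2 = 2.1318×10^8 km.
The periapsis of the transfer ellipse is at r = 7.6296×10^7 km.
From the vis-viva equation, v = √[μ(2/r − 1/a_t)] = 53.43 km/s.

v = 53.43 km/s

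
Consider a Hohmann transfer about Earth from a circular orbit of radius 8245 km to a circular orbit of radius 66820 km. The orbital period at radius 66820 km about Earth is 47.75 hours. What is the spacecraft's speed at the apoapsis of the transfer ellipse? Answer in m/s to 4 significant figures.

v = 1145 m/s

From Kepler's third law T² = 4π²r³/μ at r = 66820 km, T = 47.75 hours = 47.75 × 3600 s = 1.719×10^5 s: μ = 4π²r³/T² = 3.98591×10^5 km³/s².
Transfer-ellipse semi-major axis a_t = (r₁ + r₂)/2 = (8245 + 66820)/2 = 37532.5 km.
At apoapsis, r = 66820 km.
From the vis-viva equation, v = √[μ(2/r − 1/a_t)] = 1.145 km/s.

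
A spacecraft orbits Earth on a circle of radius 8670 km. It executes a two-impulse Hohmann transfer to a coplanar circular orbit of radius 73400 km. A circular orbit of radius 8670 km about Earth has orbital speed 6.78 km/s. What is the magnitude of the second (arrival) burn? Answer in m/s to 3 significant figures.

From the circular-orbit relation v² = μ/r at r = 8670 km: μ = v²r = (6.78)² × 8670 = 3.98546×10^5 km³/s².
Transfer-ellipse semi-major axis a_t = (r₁ + r₂)/2 = (8670 + 73400)/2 = 41035 km.
Circular speed at r = 73400 km: v_c = √(μ/r) = 2.330 km/s.
Transfer-orbit speed at the same r (vis-viva, a = a_t): v_t = √[μ(2/r − 1/a_t)] = 1.071 km/s.
Δv₂ = |v_t − v_c| = |1.071 − 2.330| = 1.259 km/s.

Δv₂ = 1260 m/s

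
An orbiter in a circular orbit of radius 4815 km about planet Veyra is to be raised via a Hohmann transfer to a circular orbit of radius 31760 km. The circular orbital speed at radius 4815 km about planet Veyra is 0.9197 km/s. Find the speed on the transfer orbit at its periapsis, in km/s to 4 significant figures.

From the circular-orbit relation v² = μ/r at r = 4815 km: μ = v²r = (0.9197)² × 4815 = 4072.76 km³/s².
Transfer-ellipse semi-major axis a_t = (r₁ + r₂)/2 = (4815 + 31760)/2 = 18287.5 km.
At periapsis, r = 4815 km.
Applying v² = μ(2/r − 1/a_t): v = 1.212 km/s.

v = 1.212 km/s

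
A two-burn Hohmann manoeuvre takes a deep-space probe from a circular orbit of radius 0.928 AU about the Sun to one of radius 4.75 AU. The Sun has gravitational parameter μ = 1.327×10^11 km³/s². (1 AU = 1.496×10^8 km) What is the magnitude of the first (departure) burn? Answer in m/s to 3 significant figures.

In km: r₁ = 0.928 × 1.496×10^8 = 1.388288×10^8 km; r₂ = 4.75 × 1.496×10^8 = 7.106×10^8 km.
Transfer-ellipse semi-major axis a_t = (r₁ + r₂)/2 = (1.388288×10^8 + 7.106×10^8)/2 = 4.247144×10^8 km.
Circular speed at r = 1.388288×10^8 km: v_c = √(μ/r) = 30.917 km/s.
Vis-viva on the transfer ellipse at r = 1.388288×10^8 km gives v_t = √[μ(2/r − 1/a_t)] = 39.991 km/s.
Δv₁ = |v_t − v_c| = |39.991 − 30.917| = 9.074 km/s.

Δv₁ = 9070 m/s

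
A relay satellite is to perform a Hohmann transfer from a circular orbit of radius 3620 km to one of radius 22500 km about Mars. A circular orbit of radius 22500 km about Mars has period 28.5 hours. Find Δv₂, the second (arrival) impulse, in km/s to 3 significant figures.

From Kepler's third law T² = 4π²r³/μ at r = 22500 km, T = 28.5 hours = 28.5 × 3600 s = 1.026×10^5 s: μ = 4π²r³/T² = 42718.2 km³/s².
The Hohmann ellipse has a_t = (r₁ + r₂)/2 = 13060 km.
On the circular orbit at r = 22500 km, v_c = √(μ/r) = 1.3779 km/s.
Transfer-orbit speed at the same r (vis-viva, a = a_t): v_t = √[μ(2/r − 1/a_t)] = 0.72543 km/s.
Δv₂ = |v_t − v_c| = |0.72543 − 1.3779| = 0.6525 km/s.

Δv₂ = 0.652 km/s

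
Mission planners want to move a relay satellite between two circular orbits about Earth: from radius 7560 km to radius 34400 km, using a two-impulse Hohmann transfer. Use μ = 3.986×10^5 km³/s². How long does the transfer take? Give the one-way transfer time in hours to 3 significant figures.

t = 4.20 hours

The Hohmann ellipse has a_t = (r₁ + r₂)/2 = 20980 km.
Transfer time t = π√(a_t³/μ) = π√((20980)³ / 3.986×10^5) = 15120 s.
Converting: 15120 s ÷ 3600 s/hour = 4.20 hours.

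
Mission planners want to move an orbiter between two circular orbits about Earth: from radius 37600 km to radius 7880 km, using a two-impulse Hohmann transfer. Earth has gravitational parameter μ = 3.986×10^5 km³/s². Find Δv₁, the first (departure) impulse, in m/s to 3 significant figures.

Δv₁ = 1340 m/s

Semi-major axis of the transfer orbit: a_t = (37600 + 7880)/2 = 22740 km.
On the circular orbit at r = 37600 km, v_c = √(μ/r) = 3.256 km/s.
Transfer-orbit speed at the same r (vis-viva, a = a_t): v_t = √[μ(2/r − 1/a_t)] = 1.917 km/s.
Δv₁ = |v_t − v_c| = |1.917 − 3.256| = 1.339 km/s.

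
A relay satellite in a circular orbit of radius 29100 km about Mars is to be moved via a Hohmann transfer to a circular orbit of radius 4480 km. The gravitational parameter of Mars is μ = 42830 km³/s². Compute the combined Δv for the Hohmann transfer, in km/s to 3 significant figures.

Δv = 1.57 km/s

Transfer-ellipse semi-major axis a_t = (r₁ + r₂)/2 = (29100 + 4480)/2 = 16790 km.
Circular speed at r₁: v₁ = √(μ/r₁) = √(42830/29100) = 1.2132 km/s.
On the transfer ellipse at r₁, v² = μ(2/r − 1/a) gives v_a = √[μ(2/r₁ − 1/a_t)] = 0.62667 km/s.
First burn Δv₁ = |v_a − v₁| = 0.5865 km/s.
At r₂, v₂ = √(μ/r₂) = 3.0920 km/s.
Transfer-orbit speed at r₂: v_p = √[μ(2/r₂ − 1/a_t)] = 4.0706 km/s.
Second burn Δv₂ = |v₂ − v_p| = 0.9786 km/s.
Total Δv = Δv₁ + Δv₂ = 1.565 km/s.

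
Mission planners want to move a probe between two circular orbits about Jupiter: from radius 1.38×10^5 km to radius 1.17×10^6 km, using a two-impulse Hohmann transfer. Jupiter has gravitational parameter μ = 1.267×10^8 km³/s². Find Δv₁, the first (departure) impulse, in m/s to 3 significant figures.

Δv₁ = 10200 m/s

Semi-major axis of the transfer orbit: a_t = (1.380×10^5 + 1.170×10^6)/2 = 6.540×10^5 km.
Circular speed at r = 1.380×10^5 km: v_c = √(μ/r) = 30.30 km/s.
Vis-viva on the transfer ellipse at r = 1.380×10^5 km gives v_t = √[μ(2/r − 1/a_t)] = 40.53 km/s.
Δv₁ = |v_t − v_c| = |40.53 − 30.30| = 10.23 km/s.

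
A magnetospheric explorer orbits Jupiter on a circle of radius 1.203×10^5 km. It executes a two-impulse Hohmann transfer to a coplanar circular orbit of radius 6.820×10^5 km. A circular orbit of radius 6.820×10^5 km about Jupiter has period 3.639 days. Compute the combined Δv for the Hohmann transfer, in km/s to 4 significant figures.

From Kepler's third law T² = 4π²r³/μ at r = 6.820×10^5 km, T = 3.639 days = 3.639 × 86400 s = 3.144096×10^5 s: μ = 4π²r³/T² = 1.26684×10^8 km³/s².
The Hohmann ellipse has a_t = (r₁ + r₂)/2 = 4.0115×10^5 km.
Circular speed at r₁: v₁ = √(μ/r₁) = √(1.26684×10^8/1.203×10^5) = 32.451 km/s.
Transfer-orbit speed at r₁ (vis-viva): v_p = √[μ(2/r₁ − 1/a_t)] = 42.312 km/s.
First burn Δv₁ = |v_p − v₁| = 9.861 km/s.
At r₂, v₂ = √(μ/r₂) = 13.63 km/s.
Transfer-orbit speed at r₂: v_a = √[μ(2/r₂ − 1/a_t)] = 7.464 km/s.
Second burn Δv₂ = |v₂ − v_a| = 6.166 km/s.
Total Δv = Δv₁ + Δv₂ = 16.03 km/s.

Δv = 16.03 km/s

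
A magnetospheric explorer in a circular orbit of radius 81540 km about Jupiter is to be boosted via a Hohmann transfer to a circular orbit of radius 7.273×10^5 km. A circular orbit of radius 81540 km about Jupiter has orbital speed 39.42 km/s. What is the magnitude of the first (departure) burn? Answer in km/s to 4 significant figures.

Δv₁ = 13.44 km/s

From the circular-orbit relation v² = μ/r at r = 81540 km: μ = v²r = (39.42)² × 81540 = 1.26708×10^8 km³/s².
Transfer-ellipse semi-major axis a_t = (r₁ + r₂)/2 = (81540 + 7.273×10^5)/2 = 4.0442×10^5 km.
Circular speed at r = 81540 km: v_c = √(μ/r) = 39.42 km/s.
Vis-viva on the transfer ellipse at r = 81540 km gives v_t = √[μ(2/r − 1/a_t)] = 52.86 km/s.
Δv₁ = |v_t − v_c| = |52.86 − 39.42| = 13.44 km/s.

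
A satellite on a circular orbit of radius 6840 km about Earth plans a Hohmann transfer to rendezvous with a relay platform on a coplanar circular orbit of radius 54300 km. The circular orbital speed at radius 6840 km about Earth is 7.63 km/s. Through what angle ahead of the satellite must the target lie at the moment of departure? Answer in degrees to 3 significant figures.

From the circular-orbit relation v² = μ/r at r = 6840 km: μ = v²r = (7.63)² × 6840 = 3.98204×10^5 km³/s².
Transfer-ellipse semi-major axis a_t = (r₁ + r₂)/2 = (6840 + 54300)/2 = 30570 km.
Transfer time t = π√(a_t³/μ) = 26610 s.
Target angular speed ω₂ = √(μ/r₂³) = 4.9872×10^-5 rad/s.
Angle swept by the target during transfer: ω₂·t = 1.3271 rad = 76.04°.
The satellite traverses 180° on the transfer ellipse, so the target must lead by 180° − 76.04° = 104°.

φ = 104°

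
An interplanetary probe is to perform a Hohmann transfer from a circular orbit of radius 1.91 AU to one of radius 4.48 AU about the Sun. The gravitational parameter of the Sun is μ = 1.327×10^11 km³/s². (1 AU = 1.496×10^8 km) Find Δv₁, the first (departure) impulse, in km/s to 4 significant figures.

In km: r₁ = 1.91 × 1.496×10^8 = 2.85736×10^8 km; r₂ = 4.48 × 1.496×10^8 = 6.70208×10^8 km.
Semi-major axis of the transfer orbit: a_t = (2.85736×10^8 + 6.70208×10^8)/2 = 4.77972×10^8 km.
Circular speed at r = 2.85736×10^8 km: v_c = √(μ/r) = 21.5503 km/s.
Transfer-orbit speed at the same r (vis-viva, a = a_t): v_t = √[μ(2/r − 1/a_t)] = 25.5186 km/s.
Δv₁ = |v_t − v_c| = |25.5186 − 21.5503| = 3.968 km/s.

Δv₁ = 3.968 km/s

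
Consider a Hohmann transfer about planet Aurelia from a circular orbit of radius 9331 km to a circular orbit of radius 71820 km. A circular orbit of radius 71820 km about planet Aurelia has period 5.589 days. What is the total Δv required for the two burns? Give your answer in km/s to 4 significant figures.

From Kepler's third law T² = 4π²r³/μ at r = 71820 km, T = 5.589 days = 5.589 × 86400 s = 4.828896×10^5 s: μ = 4π²r³/T² = 62719.2 km³/s².
Transfer-ellipse semi-major axis a_t = (r₁ + r₂)/2 = (9331 + 71820)/2 = 40575.5 km.
At r₁ the circular-orbit speed is v₁ = √(μ/r₁) = 2.5926 km/s.
On the transfer ellipse at r₁, vis-viva equation gives v_p = √[μ(2/r₁ − 1/a_t)] = 3.4493 km/s.
First burn Δv₁ = |v_p − v₁| = 0.8567 km/s.
At r₂, v₂ = √(μ/r₂) = 0.9345 km/s.
Transfer-orbit speed at r₂: v_a = √[μ(2/r₂ − 1/a_t)] = 0.4481 km/s.
Second burn Δv₂ = |v₂ − v_a| = 0.4864 km/s.
Δv = Δv₁ + Δv₂ = 0.8567 + 0.4864 = 1.343 km/s.

Δv = 1.343 km/s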